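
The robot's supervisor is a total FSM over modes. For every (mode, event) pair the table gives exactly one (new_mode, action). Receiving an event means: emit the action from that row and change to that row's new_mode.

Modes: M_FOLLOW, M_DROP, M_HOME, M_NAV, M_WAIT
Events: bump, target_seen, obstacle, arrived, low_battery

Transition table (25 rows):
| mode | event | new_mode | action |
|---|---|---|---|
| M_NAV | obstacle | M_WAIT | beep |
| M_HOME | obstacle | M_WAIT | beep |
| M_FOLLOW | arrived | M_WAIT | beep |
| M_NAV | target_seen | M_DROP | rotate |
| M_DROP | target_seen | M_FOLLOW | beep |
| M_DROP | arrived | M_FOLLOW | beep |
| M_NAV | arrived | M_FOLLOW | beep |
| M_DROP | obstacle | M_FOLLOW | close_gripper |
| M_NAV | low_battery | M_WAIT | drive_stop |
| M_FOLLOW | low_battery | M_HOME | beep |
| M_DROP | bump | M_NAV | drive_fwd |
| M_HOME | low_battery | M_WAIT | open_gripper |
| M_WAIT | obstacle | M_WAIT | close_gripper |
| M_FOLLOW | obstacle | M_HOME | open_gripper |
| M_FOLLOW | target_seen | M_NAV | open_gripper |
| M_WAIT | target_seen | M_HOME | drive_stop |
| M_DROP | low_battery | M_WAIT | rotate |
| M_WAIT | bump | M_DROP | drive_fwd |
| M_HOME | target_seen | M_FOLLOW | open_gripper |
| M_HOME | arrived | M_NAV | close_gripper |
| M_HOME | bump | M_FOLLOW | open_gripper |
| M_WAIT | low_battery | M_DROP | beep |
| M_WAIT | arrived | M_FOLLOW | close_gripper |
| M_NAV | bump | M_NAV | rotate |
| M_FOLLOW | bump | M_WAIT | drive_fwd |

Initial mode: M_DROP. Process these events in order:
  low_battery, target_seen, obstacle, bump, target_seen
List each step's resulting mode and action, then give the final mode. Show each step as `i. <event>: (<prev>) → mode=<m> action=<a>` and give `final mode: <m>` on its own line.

1. low_battery: (M_DROP) → mode=M_WAIT action=rotate
2. target_seen: (M_WAIT) → mode=M_HOME action=drive_stop
3. obstacle: (M_HOME) → mode=M_WAIT action=beep
4. bump: (M_WAIT) → mode=M_DROP action=drive_fwd
5. target_seen: (M_DROP) → mode=M_FOLLOW action=beep

final mode: M_FOLLOW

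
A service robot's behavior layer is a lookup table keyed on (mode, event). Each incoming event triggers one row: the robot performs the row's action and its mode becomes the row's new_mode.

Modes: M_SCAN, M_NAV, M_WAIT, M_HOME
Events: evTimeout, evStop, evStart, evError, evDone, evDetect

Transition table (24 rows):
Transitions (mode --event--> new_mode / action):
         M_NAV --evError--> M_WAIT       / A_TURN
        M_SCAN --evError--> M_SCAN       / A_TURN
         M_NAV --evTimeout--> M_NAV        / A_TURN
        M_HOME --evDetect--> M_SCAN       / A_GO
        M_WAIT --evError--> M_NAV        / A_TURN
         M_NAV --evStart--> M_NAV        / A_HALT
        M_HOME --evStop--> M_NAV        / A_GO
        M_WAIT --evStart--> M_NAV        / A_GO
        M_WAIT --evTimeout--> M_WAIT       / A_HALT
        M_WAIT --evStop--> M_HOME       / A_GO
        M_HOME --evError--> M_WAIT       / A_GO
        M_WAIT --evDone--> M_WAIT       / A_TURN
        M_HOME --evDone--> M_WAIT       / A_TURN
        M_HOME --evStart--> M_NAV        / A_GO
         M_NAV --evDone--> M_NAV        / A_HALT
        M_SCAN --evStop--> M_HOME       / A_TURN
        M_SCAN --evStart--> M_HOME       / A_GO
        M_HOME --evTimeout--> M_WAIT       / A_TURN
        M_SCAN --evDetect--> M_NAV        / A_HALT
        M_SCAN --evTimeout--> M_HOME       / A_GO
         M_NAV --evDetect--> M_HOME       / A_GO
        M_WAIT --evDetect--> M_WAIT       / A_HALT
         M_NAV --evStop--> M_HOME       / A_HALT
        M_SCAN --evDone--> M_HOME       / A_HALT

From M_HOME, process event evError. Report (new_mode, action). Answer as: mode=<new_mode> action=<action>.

mode=M_WAIT action=A_GO

current mode = M_HOME; filter table to that mode:
  (M_HOME, evDetect) → (M_SCAN, A_GO)
  (M_HOME, evStop) → (M_NAV, A_GO)
  (M_HOME, evError) → (M_WAIT, A_GO)  ← event matches
  (M_HOME, evDone) → (M_WAIT, A_TURN)
  (M_HOME, evStart) → (M_NAV, A_GO)
  (M_HOME, evTimeout) → (M_WAIT, A_TURN)
event = evError selects (M_WAIT, A_GO)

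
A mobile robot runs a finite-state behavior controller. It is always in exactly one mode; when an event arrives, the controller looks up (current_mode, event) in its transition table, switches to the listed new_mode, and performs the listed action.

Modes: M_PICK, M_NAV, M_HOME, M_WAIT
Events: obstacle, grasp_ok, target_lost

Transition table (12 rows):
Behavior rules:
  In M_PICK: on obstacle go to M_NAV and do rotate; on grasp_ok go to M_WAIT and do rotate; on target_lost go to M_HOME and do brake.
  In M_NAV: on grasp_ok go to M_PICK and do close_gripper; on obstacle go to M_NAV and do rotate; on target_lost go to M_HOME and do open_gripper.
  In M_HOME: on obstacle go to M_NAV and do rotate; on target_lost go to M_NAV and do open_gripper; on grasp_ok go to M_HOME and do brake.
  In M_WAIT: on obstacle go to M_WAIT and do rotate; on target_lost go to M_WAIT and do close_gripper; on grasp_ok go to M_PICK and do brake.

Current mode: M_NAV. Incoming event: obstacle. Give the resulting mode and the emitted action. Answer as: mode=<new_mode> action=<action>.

mode=M_NAV action=rotate

current mode = M_NAV; filter table to that mode:
  (M_NAV, grasp_ok) → (M_PICK, close_gripper)
  (M_NAV, obstacle) → (M_NAV, rotate)  ← event matches
  (M_NAV, target_lost) → (M_HOME, open_gripper)
event = obstacle selects (M_NAV, rotate)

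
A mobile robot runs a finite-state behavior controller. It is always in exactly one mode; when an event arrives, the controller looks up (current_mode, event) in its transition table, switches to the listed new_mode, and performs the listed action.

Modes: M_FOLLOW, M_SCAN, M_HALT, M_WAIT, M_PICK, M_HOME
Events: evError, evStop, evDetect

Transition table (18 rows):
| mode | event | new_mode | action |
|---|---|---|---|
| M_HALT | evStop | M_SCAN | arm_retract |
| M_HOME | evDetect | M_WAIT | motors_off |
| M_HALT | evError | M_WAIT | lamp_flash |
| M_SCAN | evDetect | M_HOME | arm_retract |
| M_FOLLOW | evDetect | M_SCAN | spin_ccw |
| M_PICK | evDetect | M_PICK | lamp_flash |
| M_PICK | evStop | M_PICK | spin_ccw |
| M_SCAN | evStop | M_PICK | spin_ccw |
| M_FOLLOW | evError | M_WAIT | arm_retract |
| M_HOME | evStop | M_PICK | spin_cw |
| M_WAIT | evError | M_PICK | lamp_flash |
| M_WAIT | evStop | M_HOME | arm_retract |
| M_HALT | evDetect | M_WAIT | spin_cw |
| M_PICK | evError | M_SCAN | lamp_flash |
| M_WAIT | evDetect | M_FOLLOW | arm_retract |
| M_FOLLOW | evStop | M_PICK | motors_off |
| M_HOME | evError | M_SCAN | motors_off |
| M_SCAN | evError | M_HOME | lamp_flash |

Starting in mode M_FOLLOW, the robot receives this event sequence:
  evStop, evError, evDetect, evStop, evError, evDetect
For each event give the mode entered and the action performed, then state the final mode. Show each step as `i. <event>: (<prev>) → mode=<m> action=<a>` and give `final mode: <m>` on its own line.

1. evStop: (M_FOLLOW) → mode=M_PICK action=motors_off
2. evError: (M_PICK) → mode=M_SCAN action=lamp_flash
3. evDetect: (M_SCAN) → mode=M_HOME action=arm_retract
4. evStop: (M_HOME) → mode=M_PICK action=spin_cw
5. evError: (M_PICK) → mode=M_SCAN action=lamp_flash
6. evDetect: (M_SCAN) → mode=M_HOME action=arm_retract

final mode: M_HOME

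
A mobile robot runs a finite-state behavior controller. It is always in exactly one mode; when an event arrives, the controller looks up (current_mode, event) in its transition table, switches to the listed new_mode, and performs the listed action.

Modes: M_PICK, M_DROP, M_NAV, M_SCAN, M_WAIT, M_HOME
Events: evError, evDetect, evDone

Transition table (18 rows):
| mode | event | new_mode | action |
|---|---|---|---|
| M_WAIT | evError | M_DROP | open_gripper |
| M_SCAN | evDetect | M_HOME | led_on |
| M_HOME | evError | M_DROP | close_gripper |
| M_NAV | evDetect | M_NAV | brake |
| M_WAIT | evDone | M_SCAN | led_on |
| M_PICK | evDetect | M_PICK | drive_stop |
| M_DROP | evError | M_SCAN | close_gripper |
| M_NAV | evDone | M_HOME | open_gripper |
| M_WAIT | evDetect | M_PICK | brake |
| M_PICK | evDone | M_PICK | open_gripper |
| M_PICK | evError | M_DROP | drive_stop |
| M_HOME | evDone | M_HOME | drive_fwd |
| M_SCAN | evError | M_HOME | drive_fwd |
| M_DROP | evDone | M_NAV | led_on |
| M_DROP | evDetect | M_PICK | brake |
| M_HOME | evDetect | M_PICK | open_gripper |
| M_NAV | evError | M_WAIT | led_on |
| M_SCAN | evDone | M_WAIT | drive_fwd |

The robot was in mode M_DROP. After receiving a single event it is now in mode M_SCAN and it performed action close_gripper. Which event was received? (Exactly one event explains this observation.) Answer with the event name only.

evError

try evError: (M_DROP, evError) → (M_SCAN, close_gripper)  ← matches
try evDetect: (M_DROP, evDetect) → (M_PICK, brake)
try evDone: (M_DROP, evDone) → (M_NAV, led_on)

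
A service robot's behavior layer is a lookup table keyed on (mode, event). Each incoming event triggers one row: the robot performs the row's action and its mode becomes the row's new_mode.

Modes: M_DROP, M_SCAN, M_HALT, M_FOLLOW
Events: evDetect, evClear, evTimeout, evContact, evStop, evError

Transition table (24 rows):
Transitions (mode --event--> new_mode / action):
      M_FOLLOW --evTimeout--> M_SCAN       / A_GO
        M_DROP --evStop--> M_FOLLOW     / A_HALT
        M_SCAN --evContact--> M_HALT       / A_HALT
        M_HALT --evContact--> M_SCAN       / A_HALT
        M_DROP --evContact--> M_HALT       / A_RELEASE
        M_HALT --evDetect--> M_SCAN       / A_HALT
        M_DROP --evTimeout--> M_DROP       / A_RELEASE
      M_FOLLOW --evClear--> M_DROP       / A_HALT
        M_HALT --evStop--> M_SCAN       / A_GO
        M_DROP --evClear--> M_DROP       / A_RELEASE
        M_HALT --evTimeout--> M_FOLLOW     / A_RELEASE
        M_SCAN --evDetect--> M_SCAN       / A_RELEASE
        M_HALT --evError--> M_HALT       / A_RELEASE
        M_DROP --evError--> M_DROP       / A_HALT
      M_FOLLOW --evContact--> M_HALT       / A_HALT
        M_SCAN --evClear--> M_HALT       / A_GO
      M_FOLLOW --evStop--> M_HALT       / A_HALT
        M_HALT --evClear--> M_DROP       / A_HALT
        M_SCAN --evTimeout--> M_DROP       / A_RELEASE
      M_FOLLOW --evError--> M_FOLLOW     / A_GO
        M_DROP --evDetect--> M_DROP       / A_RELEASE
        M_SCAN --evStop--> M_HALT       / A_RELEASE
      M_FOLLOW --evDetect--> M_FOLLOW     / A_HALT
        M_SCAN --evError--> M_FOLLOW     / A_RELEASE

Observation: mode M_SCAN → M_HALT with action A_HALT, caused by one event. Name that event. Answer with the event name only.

try evDetect: (M_SCAN, evDetect) → (M_SCAN, A_RELEASE)
try evClear: (M_SCAN, evClear) → (M_HALT, A_GO)
try evTimeout: (M_SCAN, evTimeout) → (M_DROP, A_RELEASE)
try evContact: (M_SCAN, evContact) → (M_HALT, A_HALT)  ← matches
try evStop: (M_SCAN, evStop) → (M_HALT, A_RELEASE)
try evError: (M_SCAN, evError) → (M_FOLLOW, A_RELEASE)

evContact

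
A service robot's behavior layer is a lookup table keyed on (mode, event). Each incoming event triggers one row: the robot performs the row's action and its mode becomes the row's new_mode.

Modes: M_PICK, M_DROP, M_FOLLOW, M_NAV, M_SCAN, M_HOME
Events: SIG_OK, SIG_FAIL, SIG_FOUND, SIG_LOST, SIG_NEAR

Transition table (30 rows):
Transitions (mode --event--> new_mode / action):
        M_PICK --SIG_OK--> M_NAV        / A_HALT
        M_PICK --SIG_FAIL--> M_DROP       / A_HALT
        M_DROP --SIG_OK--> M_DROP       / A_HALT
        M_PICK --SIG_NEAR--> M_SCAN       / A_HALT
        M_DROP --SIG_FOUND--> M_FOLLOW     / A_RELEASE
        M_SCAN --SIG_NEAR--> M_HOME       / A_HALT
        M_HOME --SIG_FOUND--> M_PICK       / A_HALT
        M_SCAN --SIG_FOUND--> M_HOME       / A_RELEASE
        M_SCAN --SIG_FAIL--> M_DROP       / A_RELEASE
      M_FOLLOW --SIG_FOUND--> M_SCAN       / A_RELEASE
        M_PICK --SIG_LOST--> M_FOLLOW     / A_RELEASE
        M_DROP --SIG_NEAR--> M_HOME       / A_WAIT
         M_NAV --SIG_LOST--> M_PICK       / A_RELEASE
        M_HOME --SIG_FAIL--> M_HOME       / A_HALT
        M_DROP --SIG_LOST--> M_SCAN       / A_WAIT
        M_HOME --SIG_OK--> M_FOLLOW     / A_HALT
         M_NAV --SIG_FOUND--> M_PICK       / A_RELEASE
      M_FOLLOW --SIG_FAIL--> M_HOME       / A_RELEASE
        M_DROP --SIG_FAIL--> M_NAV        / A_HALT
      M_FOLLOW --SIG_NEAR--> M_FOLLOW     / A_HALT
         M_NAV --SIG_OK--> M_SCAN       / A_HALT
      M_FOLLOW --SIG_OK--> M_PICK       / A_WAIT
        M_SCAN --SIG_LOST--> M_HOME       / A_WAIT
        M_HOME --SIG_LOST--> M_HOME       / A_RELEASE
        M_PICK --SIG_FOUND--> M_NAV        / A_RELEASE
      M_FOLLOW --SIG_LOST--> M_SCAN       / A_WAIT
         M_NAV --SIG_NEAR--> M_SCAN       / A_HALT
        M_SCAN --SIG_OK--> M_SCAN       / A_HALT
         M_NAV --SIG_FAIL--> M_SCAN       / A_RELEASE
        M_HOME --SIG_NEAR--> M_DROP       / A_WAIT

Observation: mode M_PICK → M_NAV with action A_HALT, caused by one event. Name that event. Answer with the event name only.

SIG_OK

try SIG_OK: (M_PICK, SIG_OK) → (M_NAV, A_HALT)  ← matches
try SIG_FAIL: (M_PICK, SIG_FAIL) → (M_DROP, A_HALT)
try SIG_FOUND: (M_PICK, SIG_FOUND) → (M_NAV, A_RELEASE)
try SIG_LOST: (M_PICK, SIG_LOST) → (M_FOLLOW, A_RELEASE)
try SIG_NEAR: (M_PICK, SIG_NEAR) → (M_SCAN, A_HALT)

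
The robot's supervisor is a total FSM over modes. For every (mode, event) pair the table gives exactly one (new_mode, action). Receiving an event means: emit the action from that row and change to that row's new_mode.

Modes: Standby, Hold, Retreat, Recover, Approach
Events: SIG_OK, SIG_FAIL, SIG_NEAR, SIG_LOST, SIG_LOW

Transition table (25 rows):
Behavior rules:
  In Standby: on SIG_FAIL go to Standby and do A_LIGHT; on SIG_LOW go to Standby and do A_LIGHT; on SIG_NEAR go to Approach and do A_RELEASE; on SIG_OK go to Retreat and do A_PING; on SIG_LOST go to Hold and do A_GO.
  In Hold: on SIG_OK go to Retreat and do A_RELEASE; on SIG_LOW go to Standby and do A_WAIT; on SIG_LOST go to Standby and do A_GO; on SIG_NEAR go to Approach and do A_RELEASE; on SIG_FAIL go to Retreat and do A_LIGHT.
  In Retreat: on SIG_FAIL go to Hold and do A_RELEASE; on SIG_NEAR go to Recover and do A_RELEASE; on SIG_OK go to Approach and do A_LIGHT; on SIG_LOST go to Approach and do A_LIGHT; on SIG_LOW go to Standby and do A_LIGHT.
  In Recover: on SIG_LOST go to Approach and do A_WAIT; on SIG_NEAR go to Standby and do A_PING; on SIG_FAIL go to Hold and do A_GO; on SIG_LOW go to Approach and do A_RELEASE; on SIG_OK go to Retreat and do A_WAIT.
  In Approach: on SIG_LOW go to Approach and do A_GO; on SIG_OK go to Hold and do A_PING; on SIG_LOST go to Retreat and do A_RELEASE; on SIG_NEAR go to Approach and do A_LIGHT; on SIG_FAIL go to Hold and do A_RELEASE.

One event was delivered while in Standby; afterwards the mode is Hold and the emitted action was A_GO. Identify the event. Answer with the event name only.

SIG_LOST

try SIG_OK: (Standby, SIG_OK) → (Retreat, A_PING)
try SIG_FAIL: (Standby, SIG_FAIL) → (Standby, A_LIGHT)
try SIG_NEAR: (Standby, SIG_NEAR) → (Approach, A_RELEASE)
try SIG_LOST: (Standby, SIG_LOST) → (Hold, A_GO)  ← matches
try SIG_LOW: (Standby, SIG_LOW) → (Standby, A_LIGHT)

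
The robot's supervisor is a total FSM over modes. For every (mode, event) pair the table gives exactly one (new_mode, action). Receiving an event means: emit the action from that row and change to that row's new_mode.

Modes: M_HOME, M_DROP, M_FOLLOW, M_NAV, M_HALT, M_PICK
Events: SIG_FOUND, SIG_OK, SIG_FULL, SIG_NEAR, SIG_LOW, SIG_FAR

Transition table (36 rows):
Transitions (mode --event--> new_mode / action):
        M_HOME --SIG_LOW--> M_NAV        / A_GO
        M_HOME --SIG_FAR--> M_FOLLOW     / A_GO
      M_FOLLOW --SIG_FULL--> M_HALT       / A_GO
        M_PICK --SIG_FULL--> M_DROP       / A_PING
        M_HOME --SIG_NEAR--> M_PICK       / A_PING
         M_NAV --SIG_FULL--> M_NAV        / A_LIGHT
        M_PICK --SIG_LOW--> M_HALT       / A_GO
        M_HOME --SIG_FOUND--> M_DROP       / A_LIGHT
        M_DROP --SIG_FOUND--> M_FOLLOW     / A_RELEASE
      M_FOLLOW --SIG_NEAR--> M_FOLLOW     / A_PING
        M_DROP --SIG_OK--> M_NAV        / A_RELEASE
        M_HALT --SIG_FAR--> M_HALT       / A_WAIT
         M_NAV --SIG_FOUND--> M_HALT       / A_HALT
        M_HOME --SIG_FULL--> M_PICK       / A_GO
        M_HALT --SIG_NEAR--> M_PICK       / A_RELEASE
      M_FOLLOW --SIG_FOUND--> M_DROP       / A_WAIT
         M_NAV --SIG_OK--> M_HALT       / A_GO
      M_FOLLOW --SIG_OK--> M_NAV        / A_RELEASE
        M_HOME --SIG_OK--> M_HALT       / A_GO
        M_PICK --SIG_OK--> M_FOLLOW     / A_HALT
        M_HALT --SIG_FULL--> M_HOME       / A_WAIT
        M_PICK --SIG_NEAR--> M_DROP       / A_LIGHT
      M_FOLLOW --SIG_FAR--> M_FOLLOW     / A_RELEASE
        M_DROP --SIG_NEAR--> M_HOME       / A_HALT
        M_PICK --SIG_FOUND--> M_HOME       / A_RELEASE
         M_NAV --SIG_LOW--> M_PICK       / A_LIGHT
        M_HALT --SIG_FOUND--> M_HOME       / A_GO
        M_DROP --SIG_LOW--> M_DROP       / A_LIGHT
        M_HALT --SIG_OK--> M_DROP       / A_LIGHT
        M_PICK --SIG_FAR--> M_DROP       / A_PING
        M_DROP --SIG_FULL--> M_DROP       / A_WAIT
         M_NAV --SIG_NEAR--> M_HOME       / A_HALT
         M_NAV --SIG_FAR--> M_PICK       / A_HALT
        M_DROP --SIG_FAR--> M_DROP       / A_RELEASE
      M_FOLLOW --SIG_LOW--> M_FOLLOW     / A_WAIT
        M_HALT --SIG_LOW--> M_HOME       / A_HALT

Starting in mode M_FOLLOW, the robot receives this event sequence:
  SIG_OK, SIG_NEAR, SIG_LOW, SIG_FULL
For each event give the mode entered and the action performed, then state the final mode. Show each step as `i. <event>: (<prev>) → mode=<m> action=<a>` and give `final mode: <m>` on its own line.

1. SIG_OK: (M_FOLLOW) → mode=M_NAV action=A_RELEASE
2. SIG_NEAR: (M_NAV) → mode=M_HOME action=A_HALT
3. SIG_LOW: (M_HOME) → mode=M_NAV action=A_GO
4. SIG_FULL: (M_NAV) → mode=M_NAV action=A_LIGHT

final mode: M_NAV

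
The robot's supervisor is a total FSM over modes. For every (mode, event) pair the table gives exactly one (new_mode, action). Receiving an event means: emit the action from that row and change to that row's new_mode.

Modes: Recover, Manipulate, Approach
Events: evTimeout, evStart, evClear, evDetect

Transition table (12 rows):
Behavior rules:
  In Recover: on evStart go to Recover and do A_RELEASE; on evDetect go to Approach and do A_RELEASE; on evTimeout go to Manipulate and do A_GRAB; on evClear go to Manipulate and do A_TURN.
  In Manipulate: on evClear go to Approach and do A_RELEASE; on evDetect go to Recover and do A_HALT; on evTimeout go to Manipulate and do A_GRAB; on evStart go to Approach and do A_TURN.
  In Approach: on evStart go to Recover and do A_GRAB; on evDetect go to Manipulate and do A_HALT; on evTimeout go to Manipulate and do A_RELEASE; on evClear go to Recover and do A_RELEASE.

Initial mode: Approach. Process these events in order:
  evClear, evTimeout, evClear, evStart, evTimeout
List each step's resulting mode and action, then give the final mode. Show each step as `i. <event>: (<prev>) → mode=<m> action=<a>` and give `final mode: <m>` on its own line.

1. evClear: (Approach) → mode=Recover action=A_RELEASE
2. evTimeout: (Recover) → mode=Manipulate action=A_GRAB
3. evClear: (Manipulate) → mode=Approach action=A_RELEASE
4. evStart: (Approach) → mode=Recover action=A_GRAB
5. evTimeout: (Recover) → mode=Manipulate action=A_GRAB

final mode: Manipulate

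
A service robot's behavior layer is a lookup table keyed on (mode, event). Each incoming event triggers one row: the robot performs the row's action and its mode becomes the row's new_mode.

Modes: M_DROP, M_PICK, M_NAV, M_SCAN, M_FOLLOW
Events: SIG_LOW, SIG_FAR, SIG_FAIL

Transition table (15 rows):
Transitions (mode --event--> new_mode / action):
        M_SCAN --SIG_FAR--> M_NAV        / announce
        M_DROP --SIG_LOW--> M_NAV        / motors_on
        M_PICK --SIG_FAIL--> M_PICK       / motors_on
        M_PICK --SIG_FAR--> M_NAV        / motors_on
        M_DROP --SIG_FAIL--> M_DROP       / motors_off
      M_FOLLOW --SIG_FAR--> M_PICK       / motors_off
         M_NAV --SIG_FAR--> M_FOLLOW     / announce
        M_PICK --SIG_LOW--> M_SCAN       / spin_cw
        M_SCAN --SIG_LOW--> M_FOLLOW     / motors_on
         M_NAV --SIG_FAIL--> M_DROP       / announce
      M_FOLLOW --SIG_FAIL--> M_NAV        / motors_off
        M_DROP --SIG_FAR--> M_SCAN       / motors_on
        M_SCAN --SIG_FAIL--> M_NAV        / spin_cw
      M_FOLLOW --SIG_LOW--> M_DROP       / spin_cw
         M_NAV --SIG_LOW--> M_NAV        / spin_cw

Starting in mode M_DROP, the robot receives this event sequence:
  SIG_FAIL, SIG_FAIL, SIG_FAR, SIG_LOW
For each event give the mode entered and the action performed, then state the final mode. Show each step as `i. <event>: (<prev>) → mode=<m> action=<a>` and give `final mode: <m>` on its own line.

final mode: M_FOLLOW

1. SIG_FAIL: (M_DROP) → mode=M_DROP action=motors_off
2. SIG_FAIL: (M_DROP) → mode=M_DROP action=motors_off
3. SIG_FAR: (M_DROP) → mode=M_SCAN action=motors_on
4. SIG_LOW: (M_SCAN) → mode=M_FOLLOW action=motors_on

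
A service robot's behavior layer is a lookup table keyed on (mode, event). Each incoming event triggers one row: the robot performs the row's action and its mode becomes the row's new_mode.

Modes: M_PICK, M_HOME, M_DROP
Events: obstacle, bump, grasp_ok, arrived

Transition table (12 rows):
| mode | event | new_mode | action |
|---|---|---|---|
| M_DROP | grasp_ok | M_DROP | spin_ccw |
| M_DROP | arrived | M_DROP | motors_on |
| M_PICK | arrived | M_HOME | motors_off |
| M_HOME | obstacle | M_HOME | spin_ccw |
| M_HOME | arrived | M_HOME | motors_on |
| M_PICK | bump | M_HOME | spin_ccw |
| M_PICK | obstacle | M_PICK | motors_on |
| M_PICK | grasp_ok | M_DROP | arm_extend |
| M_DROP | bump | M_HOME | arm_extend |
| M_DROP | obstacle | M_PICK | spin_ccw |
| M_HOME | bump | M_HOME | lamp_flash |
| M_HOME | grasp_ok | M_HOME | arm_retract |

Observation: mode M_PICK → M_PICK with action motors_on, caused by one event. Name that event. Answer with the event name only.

try obstacle: (M_PICK, obstacle) → (M_PICK, motors_on)  ← matches
try bump: (M_PICK, bump) → (M_HOME, spin_ccw)
try grasp_ok: (M_PICK, grasp_ok) → (M_DROP, arm_extend)
try arrived: (M_PICK, arrived) → (M_HOME, motors_off)

obstacle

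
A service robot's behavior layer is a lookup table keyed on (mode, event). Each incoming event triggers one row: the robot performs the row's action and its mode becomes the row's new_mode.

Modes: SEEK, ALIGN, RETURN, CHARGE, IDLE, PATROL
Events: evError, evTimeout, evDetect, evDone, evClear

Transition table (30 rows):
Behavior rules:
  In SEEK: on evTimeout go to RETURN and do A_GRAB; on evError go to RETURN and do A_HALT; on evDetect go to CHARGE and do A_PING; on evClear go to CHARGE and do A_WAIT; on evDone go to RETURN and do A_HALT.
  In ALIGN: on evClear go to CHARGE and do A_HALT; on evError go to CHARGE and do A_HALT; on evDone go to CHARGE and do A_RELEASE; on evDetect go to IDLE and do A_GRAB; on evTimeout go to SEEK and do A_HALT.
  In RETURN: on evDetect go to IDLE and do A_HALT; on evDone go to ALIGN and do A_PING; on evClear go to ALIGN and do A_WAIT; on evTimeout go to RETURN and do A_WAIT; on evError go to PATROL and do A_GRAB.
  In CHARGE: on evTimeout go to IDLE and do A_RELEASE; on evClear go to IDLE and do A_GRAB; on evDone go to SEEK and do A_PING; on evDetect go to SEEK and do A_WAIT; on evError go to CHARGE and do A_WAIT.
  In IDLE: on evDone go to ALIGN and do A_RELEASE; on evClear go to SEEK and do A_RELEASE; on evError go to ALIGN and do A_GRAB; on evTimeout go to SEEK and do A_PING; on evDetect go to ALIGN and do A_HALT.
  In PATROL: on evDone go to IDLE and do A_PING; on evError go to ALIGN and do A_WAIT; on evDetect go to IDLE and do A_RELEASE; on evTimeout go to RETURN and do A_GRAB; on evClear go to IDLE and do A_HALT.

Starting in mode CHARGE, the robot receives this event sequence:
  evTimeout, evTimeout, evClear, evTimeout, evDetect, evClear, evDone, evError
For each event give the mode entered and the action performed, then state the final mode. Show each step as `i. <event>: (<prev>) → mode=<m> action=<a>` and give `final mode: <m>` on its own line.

1. evTimeout: (CHARGE) → mode=IDLE action=A_RELEASE
2. evTimeout: (IDLE) → mode=SEEK action=A_PING
3. evClear: (SEEK) → mode=CHARGE action=A_WAIT
4. evTimeout: (CHARGE) → mode=IDLE action=A_RELEASE
5. evDetect: (IDLE) → mode=ALIGN action=A_HALT
6. evClear: (ALIGN) → mode=CHARGE action=A_HALT
7. evDone: (CHARGE) → mode=SEEK action=A_PING
8. evError: (SEEK) → mode=RETURN action=A_HALT

final mode: RETURN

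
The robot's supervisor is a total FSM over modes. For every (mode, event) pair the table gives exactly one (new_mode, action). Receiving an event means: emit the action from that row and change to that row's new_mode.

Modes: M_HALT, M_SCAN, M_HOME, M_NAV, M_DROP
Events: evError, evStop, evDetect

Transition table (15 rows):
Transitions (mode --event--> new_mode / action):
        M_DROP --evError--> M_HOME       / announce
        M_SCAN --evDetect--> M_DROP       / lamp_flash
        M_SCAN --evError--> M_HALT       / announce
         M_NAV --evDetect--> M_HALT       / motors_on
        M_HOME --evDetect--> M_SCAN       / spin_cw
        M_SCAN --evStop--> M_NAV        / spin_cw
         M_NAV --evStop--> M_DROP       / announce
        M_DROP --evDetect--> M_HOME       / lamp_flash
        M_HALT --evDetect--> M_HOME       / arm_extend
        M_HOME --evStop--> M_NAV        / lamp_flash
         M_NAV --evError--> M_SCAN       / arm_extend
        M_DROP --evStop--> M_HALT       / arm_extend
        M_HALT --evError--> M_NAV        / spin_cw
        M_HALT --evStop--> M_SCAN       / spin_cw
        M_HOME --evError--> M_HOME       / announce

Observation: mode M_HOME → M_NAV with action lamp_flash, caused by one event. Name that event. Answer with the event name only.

try evError: (M_HOME, evError) → (M_HOME, announce)
try evStop: (M_HOME, evStop) → (M_NAV, lamp_flash)  ← matches
try evDetect: (M_HOME, evDetect) → (M_SCAN, spin_cw)

evStop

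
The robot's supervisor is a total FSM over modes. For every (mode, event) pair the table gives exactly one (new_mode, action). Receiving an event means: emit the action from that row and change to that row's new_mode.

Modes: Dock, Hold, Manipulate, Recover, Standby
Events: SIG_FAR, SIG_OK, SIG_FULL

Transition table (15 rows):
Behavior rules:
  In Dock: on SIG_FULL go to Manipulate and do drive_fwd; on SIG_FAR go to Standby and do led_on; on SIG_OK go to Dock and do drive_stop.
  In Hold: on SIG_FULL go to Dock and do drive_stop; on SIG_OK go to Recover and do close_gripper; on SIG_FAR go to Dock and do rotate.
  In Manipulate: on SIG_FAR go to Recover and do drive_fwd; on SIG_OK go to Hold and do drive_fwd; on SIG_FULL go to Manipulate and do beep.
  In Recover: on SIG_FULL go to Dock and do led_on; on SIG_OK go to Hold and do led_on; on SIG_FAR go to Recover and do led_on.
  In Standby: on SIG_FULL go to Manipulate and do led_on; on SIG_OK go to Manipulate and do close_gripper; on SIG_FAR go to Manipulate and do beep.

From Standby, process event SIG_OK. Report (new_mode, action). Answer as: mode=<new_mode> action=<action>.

current mode = Standby; filter table to that mode:
  (Standby, SIG_FULL) → (Manipulate, led_on)
  (Standby, SIG_OK) → (Manipulate, close_gripper)  ← event matches
  (Standby, SIG_FAR) → (Manipulate, beep)
event = SIG_OK selects (Manipulate, close_gripper)

mode=Manipulate action=close_gripper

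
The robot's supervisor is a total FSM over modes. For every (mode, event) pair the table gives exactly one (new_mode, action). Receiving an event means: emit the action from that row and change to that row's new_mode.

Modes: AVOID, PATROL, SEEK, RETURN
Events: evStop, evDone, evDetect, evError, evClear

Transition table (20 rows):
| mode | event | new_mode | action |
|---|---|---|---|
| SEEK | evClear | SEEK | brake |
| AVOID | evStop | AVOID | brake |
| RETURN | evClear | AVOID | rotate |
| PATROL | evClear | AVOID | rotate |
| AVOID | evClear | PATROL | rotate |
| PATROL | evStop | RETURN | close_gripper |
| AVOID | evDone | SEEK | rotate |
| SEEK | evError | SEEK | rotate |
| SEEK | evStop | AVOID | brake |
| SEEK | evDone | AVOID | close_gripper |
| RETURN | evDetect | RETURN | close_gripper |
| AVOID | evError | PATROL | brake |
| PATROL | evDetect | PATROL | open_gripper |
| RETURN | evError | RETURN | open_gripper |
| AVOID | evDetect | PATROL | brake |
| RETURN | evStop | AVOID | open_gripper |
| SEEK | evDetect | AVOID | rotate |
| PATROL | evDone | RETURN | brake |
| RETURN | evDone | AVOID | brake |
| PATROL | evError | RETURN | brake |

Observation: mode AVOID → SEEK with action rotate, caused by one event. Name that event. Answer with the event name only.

evDone

try evStop: (AVOID, evStop) → (AVOID, brake)
try evDone: (AVOID, evDone) → (SEEK, rotate)  ← matches
try evDetect: (AVOID, evDetect) → (PATROL, brake)
try evError: (AVOID, evError) → (PATROL, brake)
try evClear: (AVOID, evClear) → (PATROL, rotate)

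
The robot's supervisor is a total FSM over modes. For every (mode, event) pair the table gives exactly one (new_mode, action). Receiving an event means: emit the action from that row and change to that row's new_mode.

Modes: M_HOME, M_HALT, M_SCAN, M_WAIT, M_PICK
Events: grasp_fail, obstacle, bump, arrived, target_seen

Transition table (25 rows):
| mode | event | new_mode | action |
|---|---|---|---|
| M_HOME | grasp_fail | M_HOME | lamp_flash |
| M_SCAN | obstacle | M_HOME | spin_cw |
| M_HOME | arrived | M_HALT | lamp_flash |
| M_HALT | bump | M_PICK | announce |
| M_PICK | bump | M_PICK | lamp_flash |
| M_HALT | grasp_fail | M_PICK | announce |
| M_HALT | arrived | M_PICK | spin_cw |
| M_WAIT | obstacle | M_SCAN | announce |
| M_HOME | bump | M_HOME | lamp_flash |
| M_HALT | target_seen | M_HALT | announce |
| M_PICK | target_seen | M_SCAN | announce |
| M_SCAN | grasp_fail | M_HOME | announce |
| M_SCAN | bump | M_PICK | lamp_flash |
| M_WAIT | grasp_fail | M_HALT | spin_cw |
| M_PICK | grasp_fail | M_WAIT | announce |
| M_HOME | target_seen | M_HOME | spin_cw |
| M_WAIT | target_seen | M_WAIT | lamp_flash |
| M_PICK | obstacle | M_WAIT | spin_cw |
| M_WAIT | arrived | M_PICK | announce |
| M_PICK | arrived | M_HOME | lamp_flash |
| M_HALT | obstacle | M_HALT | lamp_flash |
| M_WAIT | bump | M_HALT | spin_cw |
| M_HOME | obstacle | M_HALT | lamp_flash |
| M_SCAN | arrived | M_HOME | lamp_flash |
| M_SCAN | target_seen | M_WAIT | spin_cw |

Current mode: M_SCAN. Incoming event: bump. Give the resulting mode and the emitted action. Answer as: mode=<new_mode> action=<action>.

current mode = M_SCAN; filter table to that mode:
  (M_SCAN, obstacle) → (M_HOME, spin_cw)
  (M_SCAN, grasp_fail) → (M_HOME, announce)
  (M_SCAN, bump) → (M_PICK, lamp_flash)  ← event matches
  (M_SCAN, arrived) → (M_HOME, lamp_flash)
  (M_SCAN, target_seen) → (M_WAIT, spin_cw)
event = bump selects (M_PICK, lamp_flash)

mode=M_PICK action=lamp_flash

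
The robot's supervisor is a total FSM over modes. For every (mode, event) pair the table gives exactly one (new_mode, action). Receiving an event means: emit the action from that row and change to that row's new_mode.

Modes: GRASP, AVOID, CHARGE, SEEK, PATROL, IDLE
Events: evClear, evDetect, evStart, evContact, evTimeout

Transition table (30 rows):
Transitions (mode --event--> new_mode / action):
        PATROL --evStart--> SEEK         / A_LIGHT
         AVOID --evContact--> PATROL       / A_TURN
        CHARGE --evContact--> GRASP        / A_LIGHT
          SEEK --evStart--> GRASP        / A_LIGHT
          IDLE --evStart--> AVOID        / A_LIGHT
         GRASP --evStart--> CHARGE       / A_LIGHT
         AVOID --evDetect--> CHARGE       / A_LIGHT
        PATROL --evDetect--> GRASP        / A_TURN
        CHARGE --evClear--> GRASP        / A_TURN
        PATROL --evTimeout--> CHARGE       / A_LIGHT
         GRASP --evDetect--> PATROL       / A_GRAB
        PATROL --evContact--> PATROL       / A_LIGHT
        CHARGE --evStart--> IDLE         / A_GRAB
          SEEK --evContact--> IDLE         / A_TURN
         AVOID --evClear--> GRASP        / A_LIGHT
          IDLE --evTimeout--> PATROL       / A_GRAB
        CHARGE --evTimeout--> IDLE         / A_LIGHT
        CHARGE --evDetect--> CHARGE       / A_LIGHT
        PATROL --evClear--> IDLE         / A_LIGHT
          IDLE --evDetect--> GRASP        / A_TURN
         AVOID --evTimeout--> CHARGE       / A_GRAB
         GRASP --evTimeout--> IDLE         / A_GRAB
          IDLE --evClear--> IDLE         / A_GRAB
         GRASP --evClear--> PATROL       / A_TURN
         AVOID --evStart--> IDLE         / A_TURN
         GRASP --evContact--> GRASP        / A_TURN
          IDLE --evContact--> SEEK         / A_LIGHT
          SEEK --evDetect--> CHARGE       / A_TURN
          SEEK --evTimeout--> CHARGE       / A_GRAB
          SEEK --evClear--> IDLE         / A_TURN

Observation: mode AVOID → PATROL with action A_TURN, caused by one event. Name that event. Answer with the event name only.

evContact

try evClear: (AVOID, evClear) → (GRASP, A_LIGHT)
try evDetect: (AVOID, evDetect) → (CHARGE, A_LIGHT)
try evStart: (AVOID, evStart) → (IDLE, A_TURN)
try evContact: (AVOID, evContact) → (PATROL, A_TURN)  ← matches
try evTimeout: (AVOID, evTimeout) → (CHARGE, A_GRAB)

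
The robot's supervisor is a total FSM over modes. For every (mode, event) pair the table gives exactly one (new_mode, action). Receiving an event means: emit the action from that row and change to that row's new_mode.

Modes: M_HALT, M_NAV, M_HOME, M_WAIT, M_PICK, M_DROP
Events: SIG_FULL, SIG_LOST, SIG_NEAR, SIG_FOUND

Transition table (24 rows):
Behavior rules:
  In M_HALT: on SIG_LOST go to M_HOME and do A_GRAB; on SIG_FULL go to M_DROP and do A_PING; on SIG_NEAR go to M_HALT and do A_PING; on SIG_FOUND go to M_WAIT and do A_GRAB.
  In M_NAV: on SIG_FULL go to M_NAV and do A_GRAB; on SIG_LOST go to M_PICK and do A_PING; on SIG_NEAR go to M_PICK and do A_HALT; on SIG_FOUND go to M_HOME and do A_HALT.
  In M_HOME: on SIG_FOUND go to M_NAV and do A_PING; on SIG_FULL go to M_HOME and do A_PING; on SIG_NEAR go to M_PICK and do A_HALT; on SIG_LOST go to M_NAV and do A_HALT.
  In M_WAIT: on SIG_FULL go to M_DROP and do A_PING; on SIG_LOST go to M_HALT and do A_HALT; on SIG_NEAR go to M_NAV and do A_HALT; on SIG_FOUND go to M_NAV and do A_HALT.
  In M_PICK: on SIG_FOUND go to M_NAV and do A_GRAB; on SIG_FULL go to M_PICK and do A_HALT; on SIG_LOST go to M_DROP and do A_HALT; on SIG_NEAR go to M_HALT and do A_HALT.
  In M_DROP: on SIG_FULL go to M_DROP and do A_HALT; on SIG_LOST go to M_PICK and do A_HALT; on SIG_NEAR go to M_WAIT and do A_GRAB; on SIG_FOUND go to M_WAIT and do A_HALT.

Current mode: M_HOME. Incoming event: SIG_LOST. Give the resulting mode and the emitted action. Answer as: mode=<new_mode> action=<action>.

mode=M_NAV action=A_HALT

current mode = M_HOME; filter table to that mode:
  (M_HOME, SIG_FOUND) → (M_NAV, A_PING)
  (M_HOME, SIG_FULL) → (M_HOME, A_PING)
  (M_HOME, SIG_NEAR) → (M_PICK, A_HALT)
  (M_HOME, SIG_LOST) → (M_NAV, A_HALT)  ← event matches
event = SIG_LOST selects (M_NAV, A_HALT)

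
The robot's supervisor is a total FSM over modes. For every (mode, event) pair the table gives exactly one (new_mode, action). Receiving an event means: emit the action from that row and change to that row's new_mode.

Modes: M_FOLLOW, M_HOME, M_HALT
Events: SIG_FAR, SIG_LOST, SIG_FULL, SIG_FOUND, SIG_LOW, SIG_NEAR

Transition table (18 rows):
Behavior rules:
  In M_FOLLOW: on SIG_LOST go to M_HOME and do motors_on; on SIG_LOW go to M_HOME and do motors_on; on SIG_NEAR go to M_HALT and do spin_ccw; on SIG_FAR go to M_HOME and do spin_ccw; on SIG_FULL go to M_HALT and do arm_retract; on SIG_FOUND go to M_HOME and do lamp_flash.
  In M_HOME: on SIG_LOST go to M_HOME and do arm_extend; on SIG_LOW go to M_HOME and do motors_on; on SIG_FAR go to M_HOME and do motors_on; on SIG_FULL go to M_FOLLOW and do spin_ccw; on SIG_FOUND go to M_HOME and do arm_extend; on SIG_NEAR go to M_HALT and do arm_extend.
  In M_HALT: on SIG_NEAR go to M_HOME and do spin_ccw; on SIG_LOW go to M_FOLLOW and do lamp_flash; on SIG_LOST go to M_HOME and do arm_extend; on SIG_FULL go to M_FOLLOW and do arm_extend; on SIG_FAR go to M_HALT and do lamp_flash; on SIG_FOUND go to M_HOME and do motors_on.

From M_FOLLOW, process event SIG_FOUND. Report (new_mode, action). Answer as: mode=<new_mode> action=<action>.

mode=M_HOME action=lamp_flash

current mode = M_FOLLOW; filter table to that mode:
  (M_FOLLOW, SIG_LOST) → (M_HOME, motors_on)
  (M_FOLLOW, SIG_LOW) → (M_HOME, motors_on)
  (M_FOLLOW, SIG_NEAR) → (M_HALT, spin_ccw)
  (M_FOLLOW, SIG_FAR) → (M_HOME, spin_ccw)
  (M_FOLLOW, SIG_FULL) → (M_HALT, arm_retract)
  (M_FOLLOW, SIG_FOUND) → (M_HOME, lamp_flash)  ← event matches
event = SIG_FOUND selects (M_HOME, lamp_flash)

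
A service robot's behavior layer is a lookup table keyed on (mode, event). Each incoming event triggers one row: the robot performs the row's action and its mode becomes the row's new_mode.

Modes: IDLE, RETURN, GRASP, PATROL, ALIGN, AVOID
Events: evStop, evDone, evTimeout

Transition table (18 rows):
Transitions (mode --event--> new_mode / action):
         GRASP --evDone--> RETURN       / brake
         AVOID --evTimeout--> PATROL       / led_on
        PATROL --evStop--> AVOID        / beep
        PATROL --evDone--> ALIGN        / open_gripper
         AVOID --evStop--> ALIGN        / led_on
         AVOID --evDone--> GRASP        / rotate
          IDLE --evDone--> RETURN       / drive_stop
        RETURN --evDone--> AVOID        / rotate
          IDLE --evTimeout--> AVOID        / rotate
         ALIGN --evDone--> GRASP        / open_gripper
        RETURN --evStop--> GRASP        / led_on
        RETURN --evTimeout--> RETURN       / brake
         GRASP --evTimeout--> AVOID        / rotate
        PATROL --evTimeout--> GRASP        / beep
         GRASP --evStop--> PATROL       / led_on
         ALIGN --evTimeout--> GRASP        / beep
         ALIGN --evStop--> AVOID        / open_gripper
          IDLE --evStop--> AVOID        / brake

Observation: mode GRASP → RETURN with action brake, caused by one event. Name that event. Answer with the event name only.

try evStop: (GRASP, evStop) → (PATROL, led_on)
try evDone: (GRASP, evDone) → (RETURN, brake)  ← matches
try evTimeout: (GRASP, evTimeout) → (AVOID, rotate)

evDone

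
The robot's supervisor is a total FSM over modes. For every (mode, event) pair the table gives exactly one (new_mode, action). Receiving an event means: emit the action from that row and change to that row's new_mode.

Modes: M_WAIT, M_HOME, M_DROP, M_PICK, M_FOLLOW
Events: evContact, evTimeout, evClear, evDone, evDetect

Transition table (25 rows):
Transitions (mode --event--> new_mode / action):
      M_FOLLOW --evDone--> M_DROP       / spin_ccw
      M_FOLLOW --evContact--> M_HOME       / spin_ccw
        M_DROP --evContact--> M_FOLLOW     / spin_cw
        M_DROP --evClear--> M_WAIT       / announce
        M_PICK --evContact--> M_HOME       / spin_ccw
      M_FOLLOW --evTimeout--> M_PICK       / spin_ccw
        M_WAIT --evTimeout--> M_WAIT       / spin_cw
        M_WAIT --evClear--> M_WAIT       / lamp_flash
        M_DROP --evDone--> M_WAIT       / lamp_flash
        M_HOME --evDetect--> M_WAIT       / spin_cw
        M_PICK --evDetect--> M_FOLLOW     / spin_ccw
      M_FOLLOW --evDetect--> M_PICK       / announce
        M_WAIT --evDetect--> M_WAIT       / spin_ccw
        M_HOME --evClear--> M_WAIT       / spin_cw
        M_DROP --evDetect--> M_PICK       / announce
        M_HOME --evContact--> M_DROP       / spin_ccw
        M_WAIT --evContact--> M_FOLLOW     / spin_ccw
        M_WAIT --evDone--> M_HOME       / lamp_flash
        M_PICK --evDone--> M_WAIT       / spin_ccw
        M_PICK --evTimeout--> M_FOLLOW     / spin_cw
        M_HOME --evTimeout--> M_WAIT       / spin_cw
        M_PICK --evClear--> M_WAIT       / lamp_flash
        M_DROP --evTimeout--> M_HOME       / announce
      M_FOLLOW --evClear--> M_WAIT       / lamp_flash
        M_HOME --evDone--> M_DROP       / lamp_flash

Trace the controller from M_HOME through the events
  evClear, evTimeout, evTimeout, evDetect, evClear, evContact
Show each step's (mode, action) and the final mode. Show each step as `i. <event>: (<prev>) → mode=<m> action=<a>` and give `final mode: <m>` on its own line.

final mode: M_FOLLOW

1. evClear: (M_HOME) → mode=M_WAIT action=spin_cw
2. evTimeout: (M_WAIT) → mode=M_WAIT action=spin_cw
3. evTimeout: (M_WAIT) → mode=M_WAIT action=spin_cw
4. evDetect: (M_WAIT) → mode=M_WAIT action=spin_ccw
5. evClear: (M_WAIT) → mode=M_WAIT action=lamp_flash
6. evContact: (M_WAIT) → mode=M_FOLLOW action=spin_ccw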